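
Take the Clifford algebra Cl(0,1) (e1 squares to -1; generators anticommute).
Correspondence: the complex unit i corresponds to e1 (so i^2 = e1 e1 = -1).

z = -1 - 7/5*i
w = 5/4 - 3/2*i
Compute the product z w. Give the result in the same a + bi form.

In blades: z = -1 - 7/5*e1, w = 5/4 - 3/2*e1.
Distribute z over w term by term (generator squares from the signature, products reordered to ascending indices): (-1)*w = -5/4 + 3/2*e1; (-7/5*e1)*w = -21/10 - 7/4*e1.
Sum: -67/20 - 1/4*e1; translating back through the correspondence:
Answer: -67/20 - 1/4*i


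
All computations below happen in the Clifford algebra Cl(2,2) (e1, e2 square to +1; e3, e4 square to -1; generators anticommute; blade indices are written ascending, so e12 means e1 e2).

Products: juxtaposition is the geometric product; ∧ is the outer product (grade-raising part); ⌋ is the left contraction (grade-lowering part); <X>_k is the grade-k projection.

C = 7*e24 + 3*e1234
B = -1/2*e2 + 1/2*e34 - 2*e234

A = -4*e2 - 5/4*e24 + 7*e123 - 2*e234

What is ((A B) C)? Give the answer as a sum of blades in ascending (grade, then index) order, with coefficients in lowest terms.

step 1: -2 + e2 - 5/2*e3 - 5/8*e4 + 7/2*e13 - 14*e14 - 5/8*e23 + 9*e34 - 7/2*e124 - 2*e234
step 2: -61/2*e1 - 35/8*e2 + 49/2*e3 + 7*e4 - 125*e12 - 15/8*e14 - 105*e23 - 49/2*e24 + 35/8*e34 - 15/8*e123 + 15/2*e124 - 3*e134 + 35/2*e234 - 61/2*e1234
Answer: -61/2*e1 - 35/8*e2 + 49/2*e3 + 7*e4 - 125*e12 - 15/8*e14 - 105*e23 - 49/2*e24 + 35/8*e34 - 15/8*e123 + 15/2*e124 - 3*e134 + 35/2*e234 - 61/2*e1234


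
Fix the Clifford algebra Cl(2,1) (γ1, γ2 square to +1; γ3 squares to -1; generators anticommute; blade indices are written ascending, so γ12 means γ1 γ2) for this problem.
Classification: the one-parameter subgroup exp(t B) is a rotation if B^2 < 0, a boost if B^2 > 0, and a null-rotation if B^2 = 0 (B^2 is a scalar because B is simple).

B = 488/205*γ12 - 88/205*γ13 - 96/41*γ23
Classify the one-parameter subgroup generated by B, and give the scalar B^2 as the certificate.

B^2 term by term: the squares give (488/205)^2*(γ12)^2 + (-88/205)^2*(γ13)^2 + (-96/41)^2*(γ23)^2 = 238144/42025*(-1) + 7744/42025*(+1) + 9216/1681*(+1) = 0 (each basis 2-blade squares to minus the product of its generators' squares); cross terms between blades sharing an index anticommute and cancel. So B^2 = 0.
Answer: null-rotation, certificate B^2 = 0. Certificate logic: 0 is a conjugation-invariant scalar, so its sign fixes rotation versus boost versus null-rotation outright.


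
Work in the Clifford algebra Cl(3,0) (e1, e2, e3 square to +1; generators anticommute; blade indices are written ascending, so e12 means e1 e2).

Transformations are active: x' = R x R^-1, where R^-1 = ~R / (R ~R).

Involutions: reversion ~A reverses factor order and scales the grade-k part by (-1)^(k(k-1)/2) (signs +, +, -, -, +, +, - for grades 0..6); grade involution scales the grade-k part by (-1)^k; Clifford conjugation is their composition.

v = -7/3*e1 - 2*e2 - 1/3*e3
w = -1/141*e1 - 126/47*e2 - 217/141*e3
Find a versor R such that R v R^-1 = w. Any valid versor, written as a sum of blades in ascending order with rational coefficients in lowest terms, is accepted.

Construction: equal norms (both 86/9) license R = v + w = -110/47*e1 - 220/47*e2 - 88/47*e3 — nothing changes along that direction, while (v - w)/2 changes sign, so v maps onto w.
Answer: -110/47*e1 - 220/47*e2 - 88/47*e3


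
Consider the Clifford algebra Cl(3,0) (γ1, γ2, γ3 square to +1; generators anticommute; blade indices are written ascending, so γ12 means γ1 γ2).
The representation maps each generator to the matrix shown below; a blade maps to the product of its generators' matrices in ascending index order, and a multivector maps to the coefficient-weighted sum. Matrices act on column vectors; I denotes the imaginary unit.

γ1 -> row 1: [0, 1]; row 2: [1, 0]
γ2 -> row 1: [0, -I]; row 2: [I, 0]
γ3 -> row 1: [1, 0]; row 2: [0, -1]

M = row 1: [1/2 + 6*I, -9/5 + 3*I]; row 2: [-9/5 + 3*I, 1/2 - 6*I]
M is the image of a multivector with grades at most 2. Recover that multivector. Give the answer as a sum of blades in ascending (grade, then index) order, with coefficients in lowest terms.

Method: 1, rho(γ1), rho(γ2), rho(γ3) form a trace-orthogonal basis of the 2x2 complex matrices (tr(X Y) = 2 if X = Y, else 0), so M = m0*1 + m1*rho(γ1) + m2*rho(γ2) + m3*rho(γ3) with m0 = tr(M)/2 = 1/2, m1 = tr(M rho(γ1))/2 = -9/5 + 3*I, m2 = tr(M rho(γ2))/2 = 0, m3 = tr(M rho(γ3))/2 = 6*I.
Multiplying table entries, the bivector images are rho(γ12) = I*rho(γ3), rho(γ13) = -I*rho(γ2), rho(γ23) = I*rho(γ1); with real blade coefficients the real parts of m0..m3 are the coefficients of 1, γ1, γ2, γ3 and the imaginary parts give the bivectors (γ23: Im m1, γ13: -Im m2, γ12: Im m3).
Answer: 1/2 - 9/5*γ1 + 6*γ12 + 3*γ23


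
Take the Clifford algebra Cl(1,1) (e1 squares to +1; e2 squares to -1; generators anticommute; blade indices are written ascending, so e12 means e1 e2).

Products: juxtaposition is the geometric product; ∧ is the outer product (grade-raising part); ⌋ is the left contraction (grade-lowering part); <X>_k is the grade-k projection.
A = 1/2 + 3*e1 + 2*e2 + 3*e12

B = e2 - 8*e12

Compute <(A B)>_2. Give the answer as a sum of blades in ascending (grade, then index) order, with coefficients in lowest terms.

step 1: -26 - 19*e1 - 47/2*e2 - e12
step 2: -e12
Answer: -e12


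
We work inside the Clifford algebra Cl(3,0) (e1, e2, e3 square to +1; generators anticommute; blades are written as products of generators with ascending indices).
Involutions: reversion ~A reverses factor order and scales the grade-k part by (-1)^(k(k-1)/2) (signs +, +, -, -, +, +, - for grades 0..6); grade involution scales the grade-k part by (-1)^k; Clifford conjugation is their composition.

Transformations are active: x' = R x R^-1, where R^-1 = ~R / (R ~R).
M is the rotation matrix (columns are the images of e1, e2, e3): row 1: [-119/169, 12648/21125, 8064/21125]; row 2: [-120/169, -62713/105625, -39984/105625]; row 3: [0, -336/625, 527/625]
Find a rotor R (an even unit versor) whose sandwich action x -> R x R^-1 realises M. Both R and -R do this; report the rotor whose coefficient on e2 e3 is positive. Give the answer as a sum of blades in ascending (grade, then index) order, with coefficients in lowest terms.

Method: write R = a + b12*e1 e2 + b13*e1 e3 + b23*e2 e3 with a^2 + b12^2 + b13^2 + b23^2 = 1 (so R^-1 = ~R). Expanding the columns R e_j ~R gives tr M = 4a^2 - 1 and, from the antisymmetric part, M21 - M12 = -4a*b12, M13 - M31 = 4a*b13, M32 - M23 = -4a*b23.
Here tr M = -1921/4225, so a^2 = (1 + tr M)/4 = 576/4225 and a = ±24/65. Taking a = 24/65: M21 - M12 = -27648/21125, M13 - M31 = 8064/21125, M32 - M23 = -672/4225, giving b12 = 288/325, b13 = 84/325, b23 = 7/65, i.e. R = 24/65 + 288/325*e1 e2 + 84/325*e1 e3 + 7/65*e2 e3.
Its e2 e3 coefficient is already positive.
Answer: 24/65 + 288/325*e1 e2 + 84/325*e1 e3 + 7/65*e2 e3. Sheet selection: the two-to-one cover makes ±R indistinguishable at the matrix level (trace -1921/4225), so uniqueness comes from the required sign on e2 e3.


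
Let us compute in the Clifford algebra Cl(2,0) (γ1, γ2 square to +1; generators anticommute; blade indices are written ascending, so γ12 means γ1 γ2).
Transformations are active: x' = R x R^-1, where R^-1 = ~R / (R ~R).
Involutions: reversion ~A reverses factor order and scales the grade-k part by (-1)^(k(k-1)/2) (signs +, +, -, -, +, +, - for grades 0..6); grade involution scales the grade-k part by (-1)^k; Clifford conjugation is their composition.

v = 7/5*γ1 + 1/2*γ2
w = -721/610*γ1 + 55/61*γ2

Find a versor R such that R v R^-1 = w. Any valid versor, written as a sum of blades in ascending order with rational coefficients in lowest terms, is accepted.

Why this works: both vectors square to 221/100, so q(v) = q(w) and R = v + w = 133/610*γ1 + 171/122*γ2 carries v to w — its own direction survives, the complement (v - w)/2 flips.
Answer: 133/610*γ1 + 171/122*γ2


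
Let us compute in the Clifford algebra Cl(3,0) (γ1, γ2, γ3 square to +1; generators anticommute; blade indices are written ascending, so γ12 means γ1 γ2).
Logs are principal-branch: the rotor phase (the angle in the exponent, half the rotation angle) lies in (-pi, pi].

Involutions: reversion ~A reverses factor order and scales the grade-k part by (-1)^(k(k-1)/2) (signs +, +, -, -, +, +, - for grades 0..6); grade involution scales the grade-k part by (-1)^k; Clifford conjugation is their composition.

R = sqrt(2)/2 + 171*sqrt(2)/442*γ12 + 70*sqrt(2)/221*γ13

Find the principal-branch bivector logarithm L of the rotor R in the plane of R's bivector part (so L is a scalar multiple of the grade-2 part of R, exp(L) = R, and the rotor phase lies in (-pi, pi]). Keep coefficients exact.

The scalar part of R is sqrt(2)/2, which fixes the principal-branch rotor phase; the unit plane is then the bivector part divided by the sine of that phase, and L is that plane scaled by the phase.
Concretely: cos(phase) = sqrt(2)/2 gives phase = ±pi/4, and since phase/sin(phase) is even the sign is immaterial: L = (phase/sin(phase)) * <R>_2 = (sqrt(2)*pi/4) * <R>_2.
Answer: 171*pi/884*γ12 + 35*pi/221*γ13


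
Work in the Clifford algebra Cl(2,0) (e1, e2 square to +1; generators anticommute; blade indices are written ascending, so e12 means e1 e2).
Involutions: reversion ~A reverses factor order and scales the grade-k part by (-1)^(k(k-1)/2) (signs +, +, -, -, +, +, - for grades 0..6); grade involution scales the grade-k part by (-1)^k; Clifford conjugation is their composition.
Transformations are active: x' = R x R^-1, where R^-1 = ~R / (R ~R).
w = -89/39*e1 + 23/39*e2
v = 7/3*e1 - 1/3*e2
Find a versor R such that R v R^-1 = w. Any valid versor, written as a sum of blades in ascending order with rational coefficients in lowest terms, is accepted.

Here q(v) = q(w) = 50/9; the classical choice R = v + w = 2/39*e1 + 10/39*e2 then realises v -> w under the sandwich.
Answer: 2/39*e1 + 10/39*e2


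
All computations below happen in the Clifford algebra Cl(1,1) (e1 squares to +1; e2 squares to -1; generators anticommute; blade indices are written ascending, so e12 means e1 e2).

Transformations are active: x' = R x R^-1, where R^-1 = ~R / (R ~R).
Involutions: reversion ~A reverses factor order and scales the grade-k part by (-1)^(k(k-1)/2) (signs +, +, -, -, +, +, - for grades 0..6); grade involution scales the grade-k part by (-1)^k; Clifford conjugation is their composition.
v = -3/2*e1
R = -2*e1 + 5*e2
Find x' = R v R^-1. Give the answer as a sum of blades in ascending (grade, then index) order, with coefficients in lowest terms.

~R = -2*e1 + 5*e2, and R ~R = -21, so R^-1 = ~R / (-21).
R v = 3 + 15/2*e12
Answer: 29/14*e1 - 10/7*e2


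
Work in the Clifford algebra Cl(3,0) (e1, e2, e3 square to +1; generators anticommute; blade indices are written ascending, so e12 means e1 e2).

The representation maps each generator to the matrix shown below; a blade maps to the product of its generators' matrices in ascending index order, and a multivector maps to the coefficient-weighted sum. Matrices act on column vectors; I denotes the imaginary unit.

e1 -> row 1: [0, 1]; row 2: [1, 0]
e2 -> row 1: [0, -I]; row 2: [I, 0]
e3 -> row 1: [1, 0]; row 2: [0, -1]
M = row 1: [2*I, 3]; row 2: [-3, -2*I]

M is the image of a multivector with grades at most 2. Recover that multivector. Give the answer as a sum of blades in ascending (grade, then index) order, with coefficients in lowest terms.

Method: 1, rho(e1), rho(e2), rho(e3) form a trace-orthogonal basis of the 2x2 complex matrices (tr(X Y) = 2 if X = Y, else 0), so M = m0*1 + m1*rho(e1) + m2*rho(e2) + m3*rho(e3) with m0 = tr(M)/2 = 0, m1 = tr(M rho(e1))/2 = 0, m2 = tr(M rho(e2))/2 = 3*I, m3 = tr(M rho(e3))/2 = 2*I.
Multiplying table entries, the bivector images are rho(e12) = I*rho(e3), rho(e13) = -I*rho(e2), rho(e23) = I*rho(e1); with real blade coefficients the real parts of m0..m3 are the coefficients of 1, e1, e2, e3 and the imaginary parts give the bivectors (e23: Im m1, e13: -Im m2, e12: Im m3).
Answer: 2*e12 - 3*e13


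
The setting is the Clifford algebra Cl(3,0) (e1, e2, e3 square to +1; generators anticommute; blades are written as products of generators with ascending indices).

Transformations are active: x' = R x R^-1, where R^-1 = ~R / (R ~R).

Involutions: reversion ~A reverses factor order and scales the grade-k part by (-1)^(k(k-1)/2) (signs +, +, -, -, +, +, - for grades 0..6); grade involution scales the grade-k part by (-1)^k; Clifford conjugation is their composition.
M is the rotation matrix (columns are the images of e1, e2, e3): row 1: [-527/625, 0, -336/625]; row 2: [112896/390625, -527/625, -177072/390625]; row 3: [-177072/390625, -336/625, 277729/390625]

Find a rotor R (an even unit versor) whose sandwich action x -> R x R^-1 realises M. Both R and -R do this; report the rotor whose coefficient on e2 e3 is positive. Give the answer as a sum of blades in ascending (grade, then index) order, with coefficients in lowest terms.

Method: write R = a + b12*e1 e2 + b13*e1 e3 + b23*e2 e3 with a^2 + b12^2 + b13^2 + b23^2 = 1 (so R^-1 = ~R). Expanding the columns R e_j ~R gives tr M = 4a^2 - 1 and, from the antisymmetric part, M21 - M12 = -4a*b12, M13 - M31 = 4a*b13, M32 - M23 = -4a*b23.
Here tr M = -381021/390625, so a^2 = (1 + tr M)/4 = 2401/390625 and a = ±49/625. Taking a = 49/625: M21 - M12 = 112896/390625, M13 - M31 = -32928/390625, M32 - M23 = -32928/390625, giving b12 = -576/625, b13 = -168/625, b23 = 168/625, i.e. R = 49/625 - 576/625*e1 e2 - 168/625*e1 e3 + 168/625*e2 e3.
Its e2 e3 coefficient is already positive.
Answer: 49/625 - 576/625*e1 e2 - 168/625*e1 e3 + 168/625*e2 e3. Uniqueness: Spin(3) -> SO(3) maps R and -R to the same rotation of trace -381021/390625; fixing the sign of the e2 e3 coefficient removes the ambiguity.


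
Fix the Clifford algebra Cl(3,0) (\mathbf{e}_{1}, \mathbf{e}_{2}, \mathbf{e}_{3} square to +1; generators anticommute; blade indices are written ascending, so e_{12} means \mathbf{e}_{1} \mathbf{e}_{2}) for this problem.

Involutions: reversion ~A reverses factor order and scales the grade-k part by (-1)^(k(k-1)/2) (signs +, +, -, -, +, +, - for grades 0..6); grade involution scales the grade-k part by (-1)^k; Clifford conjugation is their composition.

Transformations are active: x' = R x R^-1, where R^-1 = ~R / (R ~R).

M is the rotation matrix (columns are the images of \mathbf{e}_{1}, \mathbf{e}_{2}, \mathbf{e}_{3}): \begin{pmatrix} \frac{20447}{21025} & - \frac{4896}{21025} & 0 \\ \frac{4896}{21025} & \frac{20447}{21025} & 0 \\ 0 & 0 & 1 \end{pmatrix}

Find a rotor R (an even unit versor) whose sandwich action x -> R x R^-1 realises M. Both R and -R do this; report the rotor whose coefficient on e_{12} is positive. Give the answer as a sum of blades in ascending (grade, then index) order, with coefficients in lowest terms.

Method: write R = a + b12*e_{12} + b13*e_{13} + b23*e_{23} with a^2 + b12^2 + b13^2 + b23^2 = 1 (so R^-1 = ~R). Expanding the columns R e_j ~R gives tr M = 4a^2 - 1 and, from the antisymmetric part, M21 - M12 = -4a*b12, M13 - M31 = 4a*b13, M32 - M23 = -4a*b23.
Here tr M = \frac{61919}{21025}, so a^2 = (1 + tr M)/4 = \frac{20736}{21025} and a = ±\frac{144}{145}. Taking a = \frac{144}{145}: M21 - M12 = \frac{9792}{21025}, M13 - M31 = 0, M32 - M23 = 0, giving b12 = -\frac{17}{145}, b13 = 0, b23 = 0, i.e. R = \frac{144}{145} - \frac{17}{145} e_{12}.
Its e_{12} coefficient is negative, so report the other preimage -R.
Answer: -\frac{144}{145} + \frac{17}{145} e_{12}. Note: both R and -R realise this M (trace \frac{61919}{21025}); the covering map identifies them, and the e_{12}-coefficient sign is the tie-breaker.


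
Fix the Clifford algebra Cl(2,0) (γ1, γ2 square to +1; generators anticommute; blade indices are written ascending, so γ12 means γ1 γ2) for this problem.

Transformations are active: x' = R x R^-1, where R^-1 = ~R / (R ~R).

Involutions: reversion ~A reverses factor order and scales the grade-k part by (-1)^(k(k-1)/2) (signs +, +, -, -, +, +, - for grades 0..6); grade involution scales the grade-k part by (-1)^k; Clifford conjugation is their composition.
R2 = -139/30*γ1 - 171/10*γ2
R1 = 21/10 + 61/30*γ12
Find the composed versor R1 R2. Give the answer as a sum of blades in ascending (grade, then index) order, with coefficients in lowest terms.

Distribute over the terms of R1 (each basis-blade product reordered to ascending indices, repeated generators contracted through their squares):
(21/10) R2 = -973/100*γ1 - 3591/100*γ2
(61/30*γ12) R2 = -3477/100*γ1 + 8479/900*γ2
Summing the partial products and collecting blades:
Answer: -89/2*γ1 - 1192/45*γ2


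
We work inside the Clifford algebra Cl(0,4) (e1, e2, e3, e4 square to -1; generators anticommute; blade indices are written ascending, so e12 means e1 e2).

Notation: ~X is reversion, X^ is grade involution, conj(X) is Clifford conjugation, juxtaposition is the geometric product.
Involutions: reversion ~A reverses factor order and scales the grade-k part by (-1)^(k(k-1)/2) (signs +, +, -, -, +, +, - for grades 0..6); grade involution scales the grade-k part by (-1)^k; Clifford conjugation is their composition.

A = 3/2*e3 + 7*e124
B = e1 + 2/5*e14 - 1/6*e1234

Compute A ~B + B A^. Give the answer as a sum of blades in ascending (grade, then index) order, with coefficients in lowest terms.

first term: -14/5*e2 + 7/6*e3 - 3/2*e13 - 7*e24 + 1/4*e124 + 3/5*e134
second term: -14/5*e2 + 7/6*e3 - 3/2*e13 + 7*e24 + 1/4*e124 + 3/5*e134
Answer: -28/5*e2 + 7/3*e3 - 3*e13 + 1/2*e124 + 6/5*e134


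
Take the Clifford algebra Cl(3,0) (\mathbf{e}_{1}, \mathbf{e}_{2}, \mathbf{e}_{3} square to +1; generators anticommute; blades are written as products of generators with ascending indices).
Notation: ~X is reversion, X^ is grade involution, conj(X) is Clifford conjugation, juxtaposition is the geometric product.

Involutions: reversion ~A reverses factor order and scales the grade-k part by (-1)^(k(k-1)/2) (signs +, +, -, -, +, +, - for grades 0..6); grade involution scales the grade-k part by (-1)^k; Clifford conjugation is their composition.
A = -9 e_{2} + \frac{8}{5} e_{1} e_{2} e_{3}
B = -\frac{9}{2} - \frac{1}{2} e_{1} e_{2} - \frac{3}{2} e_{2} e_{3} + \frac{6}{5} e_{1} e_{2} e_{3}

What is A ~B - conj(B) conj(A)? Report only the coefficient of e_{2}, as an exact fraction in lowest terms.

first term: \frac{48}{25} + \frac{21}{10} e_{1} + \frac{81}{2} e_{2} - \frac{143}{10} e_{3} - \frac{54}{5} e_{1} e_{3} - \frac{36}{5} e_{1} e_{2} e_{3}
second term: -\frac{48}{25} + \frac{21}{10} e_{1} - \frac{81}{2} e_{2} - \frac{143}{10} e_{3} - \frac{54}{5} e_{1} e_{3} - \frac{36}{5} e_{1} e_{2} e_{3}
Answer: 81


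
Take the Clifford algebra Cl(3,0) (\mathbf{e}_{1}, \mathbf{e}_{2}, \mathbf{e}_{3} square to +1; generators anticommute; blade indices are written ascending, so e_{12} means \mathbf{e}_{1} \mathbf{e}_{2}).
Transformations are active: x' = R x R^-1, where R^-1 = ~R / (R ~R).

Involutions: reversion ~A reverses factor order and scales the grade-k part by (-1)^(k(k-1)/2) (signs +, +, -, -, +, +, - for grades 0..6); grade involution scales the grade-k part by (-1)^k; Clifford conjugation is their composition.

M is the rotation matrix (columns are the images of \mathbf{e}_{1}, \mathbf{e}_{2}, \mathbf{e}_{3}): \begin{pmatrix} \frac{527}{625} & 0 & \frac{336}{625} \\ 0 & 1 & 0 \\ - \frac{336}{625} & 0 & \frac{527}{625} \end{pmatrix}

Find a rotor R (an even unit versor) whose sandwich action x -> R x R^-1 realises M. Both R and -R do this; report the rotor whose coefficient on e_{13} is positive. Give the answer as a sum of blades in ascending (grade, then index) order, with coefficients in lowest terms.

Method: write R = a + b12*e_{12} + b13*e_{13} + b23*e_{23} with a^2 + b12^2 + b13^2 + b23^2 = 1 (so R^-1 = ~R). Expanding the columns R e_j ~R gives tr M = 4a^2 - 1 and, from the antisymmetric part, M21 - M12 = -4a*b12, M13 - M31 = 4a*b13, M32 - M23 = -4a*b23.
Here tr M = \frac{1679}{625}, so a^2 = (1 + tr M)/4 = \frac{576}{625} and a = ±\frac{24}{25}. Taking a = \frac{24}{25}: M21 - M12 = 0, M13 - M31 = \frac{672}{625}, M32 - M23 = 0, giving b12 = 0, b13 = \frac{7}{25}, b23 = 0, i.e. R = \frac{24}{25} + \frac{7}{25} e_{13}.
Its e_{13} coefficient is already positive.
Answer: \frac{24}{25} + \frac{7}{25} e_{13}. Note: both R and -R realise this M (trace \frac{1679}{625}); the covering map identifies them, and the e_{13}-coefficient sign is the tie-breaker.


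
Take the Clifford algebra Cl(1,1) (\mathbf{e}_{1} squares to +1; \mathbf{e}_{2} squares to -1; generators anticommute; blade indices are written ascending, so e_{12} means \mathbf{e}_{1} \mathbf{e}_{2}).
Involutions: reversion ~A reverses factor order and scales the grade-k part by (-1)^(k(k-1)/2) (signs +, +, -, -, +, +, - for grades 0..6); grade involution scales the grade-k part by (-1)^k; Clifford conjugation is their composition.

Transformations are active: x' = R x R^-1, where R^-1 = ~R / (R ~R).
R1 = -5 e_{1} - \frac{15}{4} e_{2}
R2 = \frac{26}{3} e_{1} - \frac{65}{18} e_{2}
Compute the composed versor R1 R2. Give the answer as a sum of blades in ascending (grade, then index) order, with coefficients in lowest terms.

Distribute over the terms of R1 (each basis-blade product reordered to ascending indices, repeated generators contracted through their squares):
(-5 e_{1}) R2 = -\frac{130}{3} + \frac{325}{18} e_{12}
(-\frac{15}{4} e_{2}) R2 = -\frac{325}{24} + \frac{65}{2} e_{12}
Summing the partial products and collecting blades:
Answer: -\frac{455}{8} + \frac{455}{9} e_{12}


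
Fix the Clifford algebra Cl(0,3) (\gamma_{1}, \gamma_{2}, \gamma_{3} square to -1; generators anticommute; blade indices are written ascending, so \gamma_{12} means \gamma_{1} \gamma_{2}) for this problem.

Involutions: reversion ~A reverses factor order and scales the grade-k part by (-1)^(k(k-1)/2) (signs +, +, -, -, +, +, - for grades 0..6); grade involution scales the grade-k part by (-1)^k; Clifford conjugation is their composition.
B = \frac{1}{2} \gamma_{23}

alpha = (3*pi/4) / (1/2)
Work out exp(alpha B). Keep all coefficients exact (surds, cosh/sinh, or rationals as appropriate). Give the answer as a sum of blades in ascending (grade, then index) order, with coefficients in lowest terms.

B^2 = (\frac{1}{2})^2*(\gamma_{23})^2 = \frac{1}{4}*(-1) = -\frac{1}{4} (a basis 2-blade squares to minus the product of its generators' squares).
B^2 = -\frac{1}{4} — circular case — the even/odd split gives cos and sin: l = \frac{1}{2}, alpha*l = \frac{3 \pi}{4}, so exp(alpha B) = cos(\frac{3 \pi}{4}) + (sin(\frac{3 \pi}{4})/(\frac{1}{2}))*B = - \frac{\sqrt{2}}{2} + (\sqrt{2})*B.
Answer: - \frac{\sqrt{2}}{2} + \frac{\sqrt{2}}{2} \gamma_{23}


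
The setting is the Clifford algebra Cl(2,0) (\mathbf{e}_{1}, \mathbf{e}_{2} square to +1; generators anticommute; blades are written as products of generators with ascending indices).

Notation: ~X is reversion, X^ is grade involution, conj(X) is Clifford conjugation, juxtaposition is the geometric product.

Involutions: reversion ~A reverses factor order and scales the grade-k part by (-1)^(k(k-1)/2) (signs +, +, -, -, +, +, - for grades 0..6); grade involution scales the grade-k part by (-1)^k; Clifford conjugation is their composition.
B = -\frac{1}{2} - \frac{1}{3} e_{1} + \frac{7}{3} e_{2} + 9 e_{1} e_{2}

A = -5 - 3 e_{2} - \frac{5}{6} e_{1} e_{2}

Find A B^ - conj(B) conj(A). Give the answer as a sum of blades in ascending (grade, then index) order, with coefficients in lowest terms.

first term: 17 + \frac{491}{18} e_{1} + \frac{121}{9} e_{2} - \frac{523}{12} e_{1} e_{2}
second term: 3 - \frac{481}{18} e_{1} + \frac{94}{9} e_{2} + \frac{547}{12} e_{1} e_{2}
Answer: 14 + 54 e_{1} + 3 e_{2} - \frac{535}{6} e_{1} e_{2}


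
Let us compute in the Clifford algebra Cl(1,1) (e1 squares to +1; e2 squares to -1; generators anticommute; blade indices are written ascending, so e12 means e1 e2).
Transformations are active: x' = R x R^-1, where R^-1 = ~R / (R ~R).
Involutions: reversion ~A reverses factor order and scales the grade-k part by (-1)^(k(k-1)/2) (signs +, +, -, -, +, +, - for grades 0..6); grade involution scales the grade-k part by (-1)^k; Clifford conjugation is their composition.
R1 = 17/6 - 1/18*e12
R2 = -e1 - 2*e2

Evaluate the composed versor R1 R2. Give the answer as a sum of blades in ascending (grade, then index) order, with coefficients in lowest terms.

Distribute over the terms of R1 (each basis-blade product reordered to ascending indices, repeated generators contracted through their squares):
(17/6) R2 = -17/6*e1 - 17/3*e2
(-1/18*e12) R2 = -1/9*e1 - 1/18*e2
Summing the partial products and collecting blades:
Answer: -53/18*e1 - 103/18*e2


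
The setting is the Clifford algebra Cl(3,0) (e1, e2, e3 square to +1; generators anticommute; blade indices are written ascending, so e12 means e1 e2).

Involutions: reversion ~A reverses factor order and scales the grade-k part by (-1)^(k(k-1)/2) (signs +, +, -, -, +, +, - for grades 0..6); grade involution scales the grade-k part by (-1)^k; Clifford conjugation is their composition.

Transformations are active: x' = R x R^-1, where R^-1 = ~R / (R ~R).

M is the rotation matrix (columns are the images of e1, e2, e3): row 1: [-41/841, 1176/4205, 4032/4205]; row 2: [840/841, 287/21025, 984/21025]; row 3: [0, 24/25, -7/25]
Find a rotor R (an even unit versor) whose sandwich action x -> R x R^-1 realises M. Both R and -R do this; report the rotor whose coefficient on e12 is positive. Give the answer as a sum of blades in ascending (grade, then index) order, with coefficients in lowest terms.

Method: write R = a + b12*e12 + b13*e13 + b23*e23 with a^2 + b12^2 + b13^2 + b23^2 = 1 (so R^-1 = ~R). Expanding the columns R e_j ~R gives tr M = 4a^2 - 1 and, from the antisymmetric part, M21 - M12 = -4a*b12, M13 - M31 = 4a*b13, M32 - M23 = -4a*b23.
Here tr M = -265/841, so a^2 = (1 + tr M)/4 = 144/841 and a = ±12/29. Taking a = 12/29: M21 - M12 = 3024/4205, M13 - M31 = 4032/4205, M32 - M23 = 768/841, giving b12 = -63/145, b13 = 84/145, b23 = -16/29, i.e. R = 12/29 - 63/145*e12 + 84/145*e13 - 16/29*e23.
Its e12 coefficient is negative, so report the other preimage -R.
Answer: -12/29 + 63/145*e12 - 84/145*e13 + 16/29*e23. Key observation: the double cover Spin(3) -> SO(3) sends R and -R to the same matrix (trace -265/841 here), so the stated sign of the e12 coefficient is what selects one sheet.


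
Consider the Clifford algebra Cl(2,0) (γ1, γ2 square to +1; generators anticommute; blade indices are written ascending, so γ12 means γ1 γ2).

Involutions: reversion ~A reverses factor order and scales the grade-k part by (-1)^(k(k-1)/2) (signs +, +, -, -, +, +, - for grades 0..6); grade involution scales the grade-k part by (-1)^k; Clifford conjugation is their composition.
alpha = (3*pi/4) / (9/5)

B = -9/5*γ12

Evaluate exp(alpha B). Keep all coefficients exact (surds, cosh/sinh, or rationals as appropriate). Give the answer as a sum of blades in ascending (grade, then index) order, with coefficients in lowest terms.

B^2 = (-9/5)^2*(γ12)^2 = 81/25*(-1) = -81/25 (a basis 2-blade squares to minus the product of its generators' squares).
B^2 = -81/25 — the series telescopes trigonometrically here: l = 9/5, alpha*l = 3*pi/4, so exp(alpha B) = cos(3*pi/4) + (sin(3*pi/4)/(9/5))*B = -sqrt(2)/2 + (5*sqrt(2)/18)*B.
Answer: -sqrt(2)/2 - sqrt(2)/2*γ12


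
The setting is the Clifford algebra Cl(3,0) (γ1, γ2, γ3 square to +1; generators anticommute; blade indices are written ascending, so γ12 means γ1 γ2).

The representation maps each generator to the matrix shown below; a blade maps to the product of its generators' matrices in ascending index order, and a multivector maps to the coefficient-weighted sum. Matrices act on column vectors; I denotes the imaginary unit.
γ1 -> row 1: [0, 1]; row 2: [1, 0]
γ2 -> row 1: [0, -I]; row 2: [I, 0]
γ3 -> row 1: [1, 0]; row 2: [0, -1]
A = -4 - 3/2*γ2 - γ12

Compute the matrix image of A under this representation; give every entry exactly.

Bivector images (products of the table entries): rho(γ12) = rho(γ1)rho(γ2) = row 1: [I, 0]; row 2: [0, -I].
M = (-4)*1 + (-3/2)*rho(γ2) + (-1)*rho(γ12), summed entrywise (1 is the identity matrix):
Answer: row 1: [-4 - I, 3*I/2]; row 2: [-3*I/2, -4 + I]


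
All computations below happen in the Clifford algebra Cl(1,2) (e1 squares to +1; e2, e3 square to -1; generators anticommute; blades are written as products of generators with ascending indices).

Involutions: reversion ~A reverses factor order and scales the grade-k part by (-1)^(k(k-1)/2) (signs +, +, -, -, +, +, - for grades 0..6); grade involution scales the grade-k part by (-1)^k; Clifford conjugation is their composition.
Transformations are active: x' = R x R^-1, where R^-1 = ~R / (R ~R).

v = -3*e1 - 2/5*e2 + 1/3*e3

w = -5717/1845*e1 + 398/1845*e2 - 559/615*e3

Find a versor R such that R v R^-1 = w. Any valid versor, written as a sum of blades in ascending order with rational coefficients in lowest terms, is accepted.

Construction: equal norms (both 1964/225) license R = v + w = -11252/1845*e1 - 68/369*e2 - 118/205*e3 — nothing changes along that direction, while (v - w)/2 changes sign, so v maps onto w.
Answer: -11252/1845*e1 - 68/369*e2 - 118/205*e3


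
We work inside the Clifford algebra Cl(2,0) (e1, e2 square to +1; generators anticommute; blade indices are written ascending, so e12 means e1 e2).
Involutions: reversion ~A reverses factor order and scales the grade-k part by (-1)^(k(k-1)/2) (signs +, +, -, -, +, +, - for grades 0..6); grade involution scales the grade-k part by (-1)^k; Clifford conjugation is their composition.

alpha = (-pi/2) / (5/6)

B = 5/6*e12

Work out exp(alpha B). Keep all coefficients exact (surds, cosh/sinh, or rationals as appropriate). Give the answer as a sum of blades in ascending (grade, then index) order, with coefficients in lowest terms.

B^2 = (5/6)^2*(e12)^2 = 25/36*(-1) = -25/36 (a basis 2-blade squares to minus the product of its generators' squares).
B^2 = -25/36 — circular case — the even/odd split gives cos and sin: l = 5/6, alpha*l = -pi/2, so exp(alpha B) = cos(-pi/2) + (sin(-pi/2)/(5/6))*B = 0 + (-6/5)*B.
Answer: -e12


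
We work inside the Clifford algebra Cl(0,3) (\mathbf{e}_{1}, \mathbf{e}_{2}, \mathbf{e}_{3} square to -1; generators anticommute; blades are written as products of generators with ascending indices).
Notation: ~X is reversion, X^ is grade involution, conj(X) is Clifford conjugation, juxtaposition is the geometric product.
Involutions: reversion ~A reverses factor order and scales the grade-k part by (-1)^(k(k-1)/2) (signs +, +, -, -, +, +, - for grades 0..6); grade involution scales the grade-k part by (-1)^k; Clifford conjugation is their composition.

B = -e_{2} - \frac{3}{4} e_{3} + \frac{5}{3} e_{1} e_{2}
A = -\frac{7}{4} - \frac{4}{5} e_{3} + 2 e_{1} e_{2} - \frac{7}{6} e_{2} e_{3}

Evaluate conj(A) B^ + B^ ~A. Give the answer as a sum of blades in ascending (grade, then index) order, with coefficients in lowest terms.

first term: \frac{41}{15} + 2 e_{1} - \frac{21}{8} e_{2} - \frac{7}{48} e_{3} - \frac{35}{12} e_{1} e_{2} + \frac{35}{18} e_{1} e_{3} - \frac{4}{5} e_{2} e_{3} - \frac{1}{6} e_{1} e_{2} e_{3}
second term: \frac{59}{15} - 2 e_{1} - \frac{7}{8} e_{2} - \frac{119}{48} e_{3} - \frac{35}{12} e_{1} e_{2} - \frac{35}{18} e_{1} e_{3} - \frac{4}{5} e_{2} e_{3} - \frac{17}{6} e_{1} e_{2} e_{3}
Answer: \frac{20}{3} - \frac{7}{2} e_{2} - \frac{21}{8} e_{3} - \frac{35}{6} e_{1} e_{2} - \frac{8}{5} e_{2} e_{3} - 3 e_{1} e_{2} e_{3}


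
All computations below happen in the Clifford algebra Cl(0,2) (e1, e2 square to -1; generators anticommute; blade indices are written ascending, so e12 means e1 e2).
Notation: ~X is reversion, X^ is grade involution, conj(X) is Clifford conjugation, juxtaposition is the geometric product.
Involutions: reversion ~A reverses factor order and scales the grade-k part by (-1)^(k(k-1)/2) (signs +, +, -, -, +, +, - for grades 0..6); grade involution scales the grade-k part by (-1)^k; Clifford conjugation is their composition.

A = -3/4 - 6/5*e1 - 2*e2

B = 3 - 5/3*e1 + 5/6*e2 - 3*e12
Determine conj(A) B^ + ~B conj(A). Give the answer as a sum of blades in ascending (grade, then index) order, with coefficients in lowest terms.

first term: -31/12 - 73/20*e1 + 409/40*e2 - 25/12*e12
second term: -23/12 - 23/20*e1 + 359/40*e2 - 79/12*e12
Answer: -9/2 - 24/5*e1 + 96/5*e2 - 26/3*e12


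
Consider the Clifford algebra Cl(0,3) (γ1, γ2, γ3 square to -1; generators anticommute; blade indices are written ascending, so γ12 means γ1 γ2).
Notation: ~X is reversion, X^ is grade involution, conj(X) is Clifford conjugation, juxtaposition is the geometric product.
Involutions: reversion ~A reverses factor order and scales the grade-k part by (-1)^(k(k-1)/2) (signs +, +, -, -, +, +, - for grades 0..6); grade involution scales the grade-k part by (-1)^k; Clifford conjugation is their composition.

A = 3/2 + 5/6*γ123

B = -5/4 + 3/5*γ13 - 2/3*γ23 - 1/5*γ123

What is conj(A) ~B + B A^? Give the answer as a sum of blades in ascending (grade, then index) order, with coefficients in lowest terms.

first term: -41/24 - 5/9*γ1 - 1/2*γ2 - 9/10*γ13 + γ23 - 89/120*γ123
second term: -41/24 - 5/9*γ1 - 1/2*γ2 + 9/10*γ13 - γ23 + 89/120*γ123
Answer: -41/12 - 10/9*γ1 - γ2


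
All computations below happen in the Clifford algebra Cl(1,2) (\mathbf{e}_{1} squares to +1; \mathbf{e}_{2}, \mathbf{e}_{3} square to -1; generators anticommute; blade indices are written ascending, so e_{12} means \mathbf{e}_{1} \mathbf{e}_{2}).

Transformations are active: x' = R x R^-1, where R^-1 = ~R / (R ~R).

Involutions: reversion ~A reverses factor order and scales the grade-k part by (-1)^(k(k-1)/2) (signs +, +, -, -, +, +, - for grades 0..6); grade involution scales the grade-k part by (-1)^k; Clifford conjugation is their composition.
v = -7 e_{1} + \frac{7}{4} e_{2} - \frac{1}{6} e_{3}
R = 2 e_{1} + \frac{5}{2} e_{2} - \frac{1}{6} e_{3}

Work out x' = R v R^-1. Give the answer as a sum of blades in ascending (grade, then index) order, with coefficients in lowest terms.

~R = 2 e_{1} + \frac{5}{2} e_{2} - \frac{1}{6} e_{3}, and R ~R = -\frac{41}{18}, so R^-1 = ~R / (-\frac{41}{18}).
R v = -\frac{1325}{72} + 21 e_{12} - \frac{3}{2} e_{13} - \frac{1}{8} e_{23}
Answer: \frac{1612}{41} e_{1} + \frac{3169}{82} e_{2} - \frac{1243}{492} e_{3}


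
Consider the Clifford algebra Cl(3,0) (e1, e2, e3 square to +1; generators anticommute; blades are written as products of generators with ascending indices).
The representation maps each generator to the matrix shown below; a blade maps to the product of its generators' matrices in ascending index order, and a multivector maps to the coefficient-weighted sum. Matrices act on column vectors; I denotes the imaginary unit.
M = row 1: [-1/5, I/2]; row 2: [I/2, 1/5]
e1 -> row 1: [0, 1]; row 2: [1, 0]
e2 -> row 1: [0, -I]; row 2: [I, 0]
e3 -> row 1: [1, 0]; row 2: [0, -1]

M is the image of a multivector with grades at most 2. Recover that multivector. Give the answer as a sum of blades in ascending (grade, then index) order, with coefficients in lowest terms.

Method: 1, rho(e1), rho(e2), rho(e3) form a trace-orthogonal basis of the 2x2 complex matrices (tr(X Y) = 2 if X = Y, else 0), so M = m0*1 + m1*rho(e1) + m2*rho(e2) + m3*rho(e3) with m0 = tr(M)/2 = 0, m1 = tr(M rho(e1))/2 = I/2, m2 = tr(M rho(e2))/2 = 0, m3 = tr(M rho(e3))/2 = -1/5.
Multiplying table entries, the bivector images are rho(e1 e2) = I*rho(e3), rho(e1 e3) = -I*rho(e2), rho(e2 e3) = I*rho(e1); with real blade coefficients the real parts of m0..m3 are the coefficients of 1, e1, e2, e3 and the imaginary parts give the bivectors (e2 e3: Im m1, e1 e3: -Im m2, e1 e2: Im m3).
Answer: -1/5*e3 + 1/2*e2 e3


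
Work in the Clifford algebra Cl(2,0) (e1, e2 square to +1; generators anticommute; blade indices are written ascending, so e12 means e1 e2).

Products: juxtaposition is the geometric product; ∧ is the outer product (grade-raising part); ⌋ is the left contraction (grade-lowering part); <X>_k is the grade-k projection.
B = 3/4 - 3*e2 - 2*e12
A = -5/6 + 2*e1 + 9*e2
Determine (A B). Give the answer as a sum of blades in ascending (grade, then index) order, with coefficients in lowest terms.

step 1: -221/8 + 39/2*e1 + 21/4*e2 - 13/3*e12
Answer: -221/8 + 39/2*e1 + 21/4*e2 - 13/3*e12


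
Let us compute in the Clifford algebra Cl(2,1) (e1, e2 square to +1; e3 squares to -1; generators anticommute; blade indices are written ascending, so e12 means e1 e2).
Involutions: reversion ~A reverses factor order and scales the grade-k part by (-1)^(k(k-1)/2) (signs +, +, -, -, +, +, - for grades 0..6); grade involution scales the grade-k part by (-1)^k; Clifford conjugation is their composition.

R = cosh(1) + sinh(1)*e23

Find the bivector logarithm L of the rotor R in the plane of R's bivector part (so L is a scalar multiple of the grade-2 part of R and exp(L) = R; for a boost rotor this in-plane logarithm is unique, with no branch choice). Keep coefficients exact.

The scalar part of R is cosh(1), so cosh pins the rapidity up to sign — the sign comes from the bivector part; dividing that part by sinh of the rapidity yields the plane, and the in-plane L = rapidity * plane is unique because the two sign choices cancel.
Concretely: cosh(rapidity) = cosh(1) gives rapidity = ±1, and since rapidity/sinh(rapidity) is even the sign is immaterial: L = (rapidity/sinh(rapidity)) * <R>_2 = (1/sinh(1)) * <R>_2.
Answer: e23


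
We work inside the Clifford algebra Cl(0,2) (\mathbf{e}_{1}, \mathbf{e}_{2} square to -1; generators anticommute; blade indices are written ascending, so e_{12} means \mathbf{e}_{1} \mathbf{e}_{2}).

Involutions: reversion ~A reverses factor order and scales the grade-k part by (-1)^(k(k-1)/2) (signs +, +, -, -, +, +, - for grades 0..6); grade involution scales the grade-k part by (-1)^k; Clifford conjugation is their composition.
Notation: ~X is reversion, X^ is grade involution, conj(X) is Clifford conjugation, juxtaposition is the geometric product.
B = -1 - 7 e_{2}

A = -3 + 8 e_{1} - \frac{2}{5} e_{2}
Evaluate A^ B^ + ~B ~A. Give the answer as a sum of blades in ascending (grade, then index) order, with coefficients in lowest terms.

first term: \frac{1}{5} + 8 e_{1} - \frac{107}{5} e_{2} - 56 e_{12}
second term: \frac{1}{5} - 8 e_{1} + \frac{107}{5} e_{2} + 56 e_{12}
Answer: \frac{2}{5}


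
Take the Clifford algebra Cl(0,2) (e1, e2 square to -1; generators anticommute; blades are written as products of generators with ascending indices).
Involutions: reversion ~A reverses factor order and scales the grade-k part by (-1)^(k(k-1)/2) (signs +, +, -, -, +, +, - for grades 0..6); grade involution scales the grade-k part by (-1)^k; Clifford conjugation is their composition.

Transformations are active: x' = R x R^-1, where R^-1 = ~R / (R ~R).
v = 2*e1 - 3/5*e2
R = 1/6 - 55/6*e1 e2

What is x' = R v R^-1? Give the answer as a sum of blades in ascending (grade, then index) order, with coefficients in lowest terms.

~R = 1/6 + 55/6*e1 e2, and R ~R = 1513/18, so R^-1 = ~R / (1513/18).
R v = -31/6*e1 - 553/30*e2
Answer: -3057/1513*e1 + 3986/7565*e2


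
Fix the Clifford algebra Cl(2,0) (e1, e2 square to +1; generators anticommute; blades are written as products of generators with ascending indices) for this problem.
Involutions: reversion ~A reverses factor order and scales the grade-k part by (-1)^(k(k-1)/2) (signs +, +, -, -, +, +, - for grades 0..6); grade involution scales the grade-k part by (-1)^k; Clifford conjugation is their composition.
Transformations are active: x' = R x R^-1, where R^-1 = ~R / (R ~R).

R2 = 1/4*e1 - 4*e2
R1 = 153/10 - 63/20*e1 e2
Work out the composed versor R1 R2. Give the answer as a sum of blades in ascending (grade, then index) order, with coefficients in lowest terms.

Distribute over the terms of R1 (each basis-blade product reordered to ascending indices, repeated generators contracted through their squares):
(153/10) R2 = 153/40*e1 - 306/5*e2
(-63/20*e1 e2) R2 = 63/5*e1 + 63/80*e2
Summing the partial products and collecting blades:
Answer: 657/40*e1 - 4833/80*e2


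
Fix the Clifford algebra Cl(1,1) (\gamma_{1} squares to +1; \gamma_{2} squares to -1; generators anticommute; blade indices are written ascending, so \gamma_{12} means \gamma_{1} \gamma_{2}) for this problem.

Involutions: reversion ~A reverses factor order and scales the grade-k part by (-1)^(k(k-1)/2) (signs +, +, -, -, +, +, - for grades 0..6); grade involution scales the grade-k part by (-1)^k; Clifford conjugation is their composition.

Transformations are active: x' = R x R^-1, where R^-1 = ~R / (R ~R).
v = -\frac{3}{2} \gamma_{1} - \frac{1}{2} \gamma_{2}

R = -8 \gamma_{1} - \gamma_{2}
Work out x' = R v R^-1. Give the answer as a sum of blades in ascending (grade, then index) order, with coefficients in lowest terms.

~R = -8 \gamma_{1} - \gamma_{2}, and R ~R = 63, so R^-1 = ~R / (63).
R v = \frac{23}{2} + \frac{5}{2} \gamma_{12}
Answer: -\frac{179}{126} \gamma_{1} + \frac{17}{126} \gamma_{2}
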